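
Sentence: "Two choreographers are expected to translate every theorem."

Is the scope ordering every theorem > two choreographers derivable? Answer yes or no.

Yes

*every theorem* is inside a raising infinitive, which is transparent to QR (no CP barrier), so it behaves as a matrix argument.
QR within a single clause is free, so the lower quantifier may take scope over the higher one.
The sentence is scopally ambiguous between *two choreographers* > *every theorem* and *every theorem* > *two choreographers*.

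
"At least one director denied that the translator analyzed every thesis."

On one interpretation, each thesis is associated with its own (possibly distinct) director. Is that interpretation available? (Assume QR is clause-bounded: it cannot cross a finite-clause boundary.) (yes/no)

That reading corresponds to *every thesis* > *at least one director*.
Structurally, *every thesis* is inside the finite complement clause *that the translator analyzed every thesis*.
Given the clause-boundedness assumption, QR cannot cross the finite CP into the matrix.
Hence only narrow scope for *every thesis* (under *at least one director*) survives.

No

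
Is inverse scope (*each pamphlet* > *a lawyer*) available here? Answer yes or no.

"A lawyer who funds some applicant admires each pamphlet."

Although the sentence contains a relative clause (*who funds some applicant*), *each pamphlet* is outside it, in the matrix VP.
Ordinary QR to a clause-peripheral position gives the wide-scope LF for the lower DP.
Both orderings are possible: *a lawyer* > *each pamphlet* and *each pamphlet* > *a lawyer*.

Yes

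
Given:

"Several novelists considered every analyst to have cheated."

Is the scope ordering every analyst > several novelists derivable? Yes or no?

*every analyst* is an ECM subject; ECM complements are not islands, and the embedded quantifier may take matrix scope.
Ordinary QR to a clause-peripheral position gives the wide-scope LF for the lower DP.

Yes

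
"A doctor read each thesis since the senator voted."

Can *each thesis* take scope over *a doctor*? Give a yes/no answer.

Yes

Neither queried DP is inside the adjunct, so the adjunct-island constraint does not apply.
Since no island is crossed, the inverse ordering is licensed alongside surface scope.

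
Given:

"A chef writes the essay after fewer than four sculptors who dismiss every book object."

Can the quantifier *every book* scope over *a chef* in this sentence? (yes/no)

No

The DP *every book* is contained in the relative clause *who dismiss every book*, which is itself inside the adjunct *after fewer than four sculptors who dismiss every book object*.
Both the relative clause and the enclosing adjunct are scope islands; QR cannot cross either.
So *every book* cannot raise to a position above *a chef*.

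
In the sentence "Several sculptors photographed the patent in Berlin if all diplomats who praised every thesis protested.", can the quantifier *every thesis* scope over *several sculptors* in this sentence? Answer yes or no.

No

The DP *every thesis* is contained in the relative clause *who praised every thesis*, which is itself inside the adjunct *if all diplomats who praised every thesis protested*.
Two island boundaries intervene — the relative clause and the adjunct. Either alone would block QR.
Hence only narrow scope for *every thesis* (under *several sculptors*) survives.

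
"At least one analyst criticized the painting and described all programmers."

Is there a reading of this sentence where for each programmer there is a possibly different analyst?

The described interpretation is the *all programmers* > *at least one analyst* scoping.
*all programmers* is embedded in one conjunct of the coordinate structure (*described all programmers*).
The Coordinate Structure Constraint blocks movement (including QR) out of a single conjunct.
So the wide-scope reading for *all programmers* is blocked.

No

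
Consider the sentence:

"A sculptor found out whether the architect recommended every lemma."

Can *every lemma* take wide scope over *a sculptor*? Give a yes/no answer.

*every lemma* sits inside the embedded question *whether the architect recommended every lemma*.
The wh-island constraint blocks QR out of an embedded interrogative.
So the wide-scope reading for *every lemma* is blocked.

No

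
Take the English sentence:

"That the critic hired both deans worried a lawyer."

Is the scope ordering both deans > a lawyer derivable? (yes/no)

Structurally, *both deans* is inside the sentential subject *that the critic hired both deans*.
Clausal subjects are scope islands; QR from inside the subject into the matrix is barred.
The ordering *both deans* > *a lawyer* is therefore underivable.

No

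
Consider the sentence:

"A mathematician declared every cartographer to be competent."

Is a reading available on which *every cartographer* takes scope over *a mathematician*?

This is an ECM construction: *every cartographer* is the infinitival subject, Case-marked by the matrix verb, and the infinitive is transparent for QR.
With no island boundary between them, the object can take inverse scope over the subject via ordinary QR within the clause.

Yes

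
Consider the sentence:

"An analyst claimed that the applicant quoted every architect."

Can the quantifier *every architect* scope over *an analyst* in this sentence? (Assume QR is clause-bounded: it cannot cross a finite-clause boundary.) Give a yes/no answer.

*every architect* occurs within the finite complement clause *that the applicant quoted every architect*.
Given the clause-boundedness assumption, QR cannot cross the finite CP into the matrix.
So the wide-scope reading for *every architect* is blocked.

No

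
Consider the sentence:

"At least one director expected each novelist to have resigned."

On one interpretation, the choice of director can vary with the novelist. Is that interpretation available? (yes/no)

This is the *each novelist* > *at least one director* reading.
ECM infinitives lack a CP barrier, so *each novelist* can QR over the matrix subject *at least one director*.
With no island boundary between them, the object can take inverse scope over the subject via ordinary QR within the clause.

Yes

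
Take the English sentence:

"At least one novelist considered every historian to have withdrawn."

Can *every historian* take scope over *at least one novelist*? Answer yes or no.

This is an ECM construction: *every historian* is the infinitival subject, Case-marked by the matrix verb, and the infinitive is transparent for QR.
With no island boundary between them, the object can take inverse scope over the subject via ordinary QR within the clause.
Both orderings are possible: *at least one novelist* > *every historian* and *every historian* > *at least one novelist*.

Yes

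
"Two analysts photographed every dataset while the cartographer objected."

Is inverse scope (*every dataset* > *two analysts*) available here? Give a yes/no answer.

Yes

The adjunct island is irrelevant here — *every dataset* and *two analysts* are both in the matrix clause.
Nothing blocks QR of the lower DP to a position above the higher one, so inverse scope is available.
Both orderings are possible: *two analysts* > *every dataset* and *every dataset* > *two analysts*.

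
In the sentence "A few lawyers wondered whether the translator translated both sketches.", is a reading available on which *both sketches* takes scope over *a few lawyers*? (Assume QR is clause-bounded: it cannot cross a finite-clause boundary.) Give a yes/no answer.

No

*both sketches* occurs within the embedded question *whether the translator translated both sketches*.
Embedded wh-clauses are opaque for QR, so the quantifier stays inside the question.
So *both sketches* cannot raise high enough to outscope *a few lawyers*; only the surface ordering *a few lawyers* > *both sketches* is available.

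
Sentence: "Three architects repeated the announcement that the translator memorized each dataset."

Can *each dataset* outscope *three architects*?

No

Structurally, *each dataset* is inside the complex NP *the announcement that the translator memorized each dataset*.
Since the clause is the complement of a nominal head, the CNPC blocks scope extraction.
*each dataset* > *three architects* would require crossing that boundary, which is illicit.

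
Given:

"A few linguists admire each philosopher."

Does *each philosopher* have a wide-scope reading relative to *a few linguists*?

Yes

*each philosopher* is the matrix object and *a few linguists* the matrix subject; the two are clausemates.
Clause-internal QR can adjoin the lower DP above the subject, yielding the inverse reading.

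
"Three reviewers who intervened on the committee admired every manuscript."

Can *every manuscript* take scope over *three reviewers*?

Yes

The RC *who intervened on the committee* is an island, but *every manuscript* is not inside it — it is the matrix object, a clausemate of *three reviewers*.
Clause-internal QR can adjoin the lower DP above the subject, yielding the inverse reading.
Both orderings are possible: *three reviewers* > *every manuscript* and *every manuscript* > *three reviewers*.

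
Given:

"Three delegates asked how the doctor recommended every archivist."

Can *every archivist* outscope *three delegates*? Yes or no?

No

The target quantifier *every archivist* is part of the embedded question *how the doctor recommended every archivist*.
An indirect question is a wh-island; the filled [Spec,CP] blocks QR across the CP edge.
*every archivist* > *three delegates* would require crossing that boundary, which is illicit.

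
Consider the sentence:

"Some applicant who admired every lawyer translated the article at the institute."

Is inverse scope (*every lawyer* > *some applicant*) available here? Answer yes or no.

No

*every lawyer* sits inside the relative clause *who admired every lawyer*.
Quantifiers inside a relative clause are trapped there; the RC boundary blocks QR.
So the wide-scope reading for *every lawyer* is blocked.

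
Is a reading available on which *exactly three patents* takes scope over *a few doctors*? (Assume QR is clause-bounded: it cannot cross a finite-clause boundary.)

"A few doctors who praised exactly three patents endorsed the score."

*exactly three patents* occurs within the relative clause *who praised exactly three patents*.
Relative clauses are scope islands: a quantifier cannot QR out of a relative clause to take scope in the matrix clause.
*exactly three patents* is confined to the island and cannot take scope over *a few doctors*.

No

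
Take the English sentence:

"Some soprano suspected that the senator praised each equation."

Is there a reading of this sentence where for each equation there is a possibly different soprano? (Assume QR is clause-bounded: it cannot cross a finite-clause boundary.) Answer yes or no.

No

The paraphrase describes the scope ordering *each equation* > *some soprano*.
*each equation* occurs within the finite complement clause *that the senator praised each equation*.
Given the clause-boundedness assumption, QR cannot cross the finite CP into the matrix.
There is no licit LF on which *each equation* c-commands *some soprano*.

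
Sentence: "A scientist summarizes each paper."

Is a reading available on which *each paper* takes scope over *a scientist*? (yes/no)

Yes

*each paper* is the matrix object and *a scientist* the matrix subject; the two are clausemates.
QR within a single clause is free, so the lower quantifier may take scope over the higher one.
Both orderings are possible: *a scientist* > *each paper* and *each paper* > *a scientist*.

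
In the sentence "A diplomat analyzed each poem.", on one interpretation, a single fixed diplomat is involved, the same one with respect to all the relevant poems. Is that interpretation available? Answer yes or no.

Yes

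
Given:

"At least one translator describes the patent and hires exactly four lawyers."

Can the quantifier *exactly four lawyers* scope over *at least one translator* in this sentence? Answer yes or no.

No

*exactly four lawyers* occurs within one conjunct of the coordinate structure (*hires exactly four lawyers*).
Coordinate structures are islands for non-across-the-board movement, QR included.
So *exactly four lawyers* cannot raise high enough to outscope *at least one translator*; only the surface ordering *at least one translator* > *exactly four lawyers* is available.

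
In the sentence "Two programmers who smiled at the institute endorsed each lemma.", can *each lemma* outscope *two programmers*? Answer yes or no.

Yes

*each lemma* sits in the matrix clause, not in the relative clause on *two programmers*.
Nothing blocks QR of the lower DP to a position above the higher one, so inverse scope is available.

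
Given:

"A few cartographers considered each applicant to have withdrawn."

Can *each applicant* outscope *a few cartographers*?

Yes

*each applicant* is an ECM subject; ECM complements are not islands, and the embedded quantifier may take matrix scope.
QR within a single clause is free, so the lower quantifier may take scope over the higher one.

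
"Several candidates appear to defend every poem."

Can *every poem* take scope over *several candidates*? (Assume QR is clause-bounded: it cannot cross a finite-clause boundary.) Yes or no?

Yes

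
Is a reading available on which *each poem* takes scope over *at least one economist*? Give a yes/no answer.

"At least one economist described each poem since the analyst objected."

Yes

*each poem* is a matrix argument; the adjunct is an island but the target quantifier is outside it.
Nothing blocks QR of the lower DP to a position above the higher one, so inverse scope is available.
The sentence is scopally ambiguous between *at least one economist* > *each poem* and *each poem* > *at least one economist*.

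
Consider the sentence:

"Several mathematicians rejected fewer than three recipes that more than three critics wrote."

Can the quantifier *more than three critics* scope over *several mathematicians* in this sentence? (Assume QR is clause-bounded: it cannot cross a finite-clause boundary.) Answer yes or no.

No

*more than three critics* sits inside the relative clause *that more than three critics wrote* modifying *fewer than three recipes*.
Relative clauses block scope extraction: QR cannot target a position outside the modified NP.
So the wide-scope reading for *more than three critics* is blocked.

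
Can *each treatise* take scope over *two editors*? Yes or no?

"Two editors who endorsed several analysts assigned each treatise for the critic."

Although the sentence contains a relative clause (*who endorsed several analysts*), *each treatise* is outside it, in the matrix VP.
With no island boundary between them, the object can take inverse scope over the subject via ordinary QR within the clause.

Yes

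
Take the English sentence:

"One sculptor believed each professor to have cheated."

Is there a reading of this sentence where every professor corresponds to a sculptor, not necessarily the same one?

Yes

That reading corresponds to *each professor* > *one sculptor*.
*each professor* is the subject of an ECM infinitive — the infinitival complement of an ECM verb is not a scope island, so *each professor* can raise into the matrix clause.
Since no island is crossed, the inverse ordering is licensed alongside surface scope.
So *each professor* > *one sculptor* is among the available readings.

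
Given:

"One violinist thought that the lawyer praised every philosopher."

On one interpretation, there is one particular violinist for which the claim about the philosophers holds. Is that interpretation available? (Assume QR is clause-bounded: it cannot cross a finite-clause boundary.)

This is the *one violinist* > *every philosopher* reading.
That is the surface-scope ordering, which is always one of the available readings — island constraints only ever restrict inverse scope.

Yes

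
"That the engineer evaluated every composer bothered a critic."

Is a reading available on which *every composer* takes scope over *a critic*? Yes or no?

No

The DP *every composer* is contained in the sentential subject *that the engineer evaluated every composer*.
Subjects — clausal subjects included — are islands for extraction, and QR is no exception.
The ordering *every composer* > *a critic* is therefore underivable.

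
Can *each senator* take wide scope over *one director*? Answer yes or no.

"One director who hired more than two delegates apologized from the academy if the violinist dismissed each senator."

*each senator* sits inside the adjunct clause *if the violinist dismissed each senator*.
The adjunct-island constraint bars QR out of an adverbial clause.
The inverse ordering *each senator* > *one director* is therefore underivable.

No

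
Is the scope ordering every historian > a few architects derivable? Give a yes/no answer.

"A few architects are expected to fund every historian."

*every historian* is inside a raising infinitive, which is transparent to QR (no CP barrier), so it behaves as a matrix argument.
No island intervenes, so both surface and inverse scope are derivable.
Both orderings are possible: *a few architects* > *every historian* and *every historian* > *a few architects*.

Yes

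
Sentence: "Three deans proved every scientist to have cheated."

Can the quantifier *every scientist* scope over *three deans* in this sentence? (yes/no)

Yes

The ECM infinitive is scope-transparent — *every scientist* is free to raise above *three deans*.
Since no island is crossed, the inverse ordering is licensed alongside surface scope.
So *every scientist* > *three deans* is among the available readings.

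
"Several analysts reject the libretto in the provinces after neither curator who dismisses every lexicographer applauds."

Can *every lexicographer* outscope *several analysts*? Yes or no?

The DP *every lexicographer* is contained in the relative clause *who dismisses every lexicographer*, which is itself inside the adjunct *after neither curator who dismisses every lexicographer applauds*.
Two island boundaries intervene — the relative clause and the adjunct. Either alone would block QR.
Hence only narrow scope for *every lexicographer* (under *several analysts*) survives.

No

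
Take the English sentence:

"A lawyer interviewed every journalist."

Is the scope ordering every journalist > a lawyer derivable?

Yes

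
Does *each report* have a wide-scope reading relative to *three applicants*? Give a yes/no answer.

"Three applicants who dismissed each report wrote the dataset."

The DP *each report* is contained in the relative clause *who dismissed each report*.
Quantifiers inside a relative clause are trapped there; the RC boundary blocks QR.
*each report* > *three applicants* would require crossing that boundary, which is illicit.

No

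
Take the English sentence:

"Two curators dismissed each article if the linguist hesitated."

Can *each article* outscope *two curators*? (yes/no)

Neither queried DP is inside the adjunct, so the adjunct-island constraint does not apply.
With no island boundary between them, the object can take inverse scope over the subject via ordinary QR within the clause.
Both orderings are possible: *two curators* > *each article* and *each article* > *two curators*.

Yes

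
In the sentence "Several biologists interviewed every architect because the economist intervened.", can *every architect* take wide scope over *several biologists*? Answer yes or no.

*every architect* is a matrix argument; the adjunct is an island but the target quantifier is outside it.
Since no island is crossed, the inverse ordering is licensed alongside surface scope.

Yes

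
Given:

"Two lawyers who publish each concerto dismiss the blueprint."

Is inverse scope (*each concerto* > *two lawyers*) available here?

No

*each concerto* is embedded in the relative clause *who publish each concerto*.
QR out of a relative clause is ruled out by the relative-clause island constraint.
So the wide-scope reading for *each concerto* is blocked.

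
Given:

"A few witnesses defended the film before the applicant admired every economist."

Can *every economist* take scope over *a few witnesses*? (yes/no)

The DP *every economist* is contained in the adjunct clause *before the applicant admired every economist*.
Adverbial clauses are not L-marked, so they are barriers for QR — the quantifier cannot escape the adjunct.
So *every economist* cannot raise to a position above *a few witnesses*.

No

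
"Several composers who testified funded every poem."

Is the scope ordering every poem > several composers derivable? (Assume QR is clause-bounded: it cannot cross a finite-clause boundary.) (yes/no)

*every poem* sits in the matrix clause, not in the relative clause on *several composers*.
QR within a single clause is free, so the lower quantifier may take scope over the higher one.
Both orderings are possible: *several composers* > *every poem* and *every poem* > *several composers*.

Yes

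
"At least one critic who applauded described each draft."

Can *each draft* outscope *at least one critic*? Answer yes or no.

Yes

The relative clause *who applauded* modifies *at least one critic*, but *each draft* is not inside that relative clause — it is an argument of the matrix verb.
Nothing blocks QR of the lower DP to a position above the higher one, so inverse scope is available.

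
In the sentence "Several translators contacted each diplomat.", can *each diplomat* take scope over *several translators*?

Yes

*each diplomat* and *several translators* are in the same minimal clause.
Clause-internal QR can adjoin the lower DP above the subject, yielding the inverse reading.
Both orderings are possible: *several translators* > *each diplomat* and *each diplomat* > *several translators*.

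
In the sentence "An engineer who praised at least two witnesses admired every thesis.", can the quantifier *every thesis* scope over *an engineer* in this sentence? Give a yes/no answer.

The relative clause *who praised at least two witnesses* modifies *an engineer*, but *every thesis* is not inside that relative clause — it is an argument of the matrix verb.
QR within a single clause is free, so the lower quantifier may take scope over the higher one.
Both orderings are possible: *an engineer* > *every thesis* and *every thesis* > *an engineer*.

Yes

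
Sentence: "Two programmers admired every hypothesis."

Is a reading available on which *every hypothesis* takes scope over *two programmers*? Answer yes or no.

Yes

Both DPs are arguments of the same predicate; there is no clause or island boundary between them.
With no island boundary between them, the object can take inverse scope over the subject via ordinary QR within the clause.
Both orderings are possible: *two programmers* > *every hypothesis* and *every hypothesis* > *two programmers*.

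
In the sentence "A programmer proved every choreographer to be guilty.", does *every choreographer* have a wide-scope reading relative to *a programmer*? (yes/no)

*every choreographer* is an ECM subject; ECM complements are not islands, and the embedded quantifier may take matrix scope.
No island intervenes, so both surface and inverse scope are derivable.

Yes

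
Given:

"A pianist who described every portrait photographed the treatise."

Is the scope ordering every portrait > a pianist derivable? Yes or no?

No

*every portrait* occurs within the relative clause *who described every portrait*.
Relative clauses block scope extraction: QR cannot target a position outside the modified NP.
*every portrait* is confined to the island and cannot take scope over *a pianist*.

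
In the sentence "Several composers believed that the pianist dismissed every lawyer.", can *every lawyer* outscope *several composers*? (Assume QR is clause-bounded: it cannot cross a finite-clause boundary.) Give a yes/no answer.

The target quantifier *every lawyer* is part of the finite complement clause *that the pianist dismissed every lawyer*.
QR is clause-bounded, so the finite complement is a scope island for the embedded quantifier.
*every lawyer* is confined to the island and cannot take scope over *several composers*.

No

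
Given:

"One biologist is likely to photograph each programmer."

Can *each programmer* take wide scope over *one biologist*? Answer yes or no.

The matrix predicate is a raising verb, whose infinitival complement is not a scope island — *each programmer* can QR into the matrix clause.
Ordinary QR to a clause-peripheral position gives the wide-scope LF for the lower DP.

Yes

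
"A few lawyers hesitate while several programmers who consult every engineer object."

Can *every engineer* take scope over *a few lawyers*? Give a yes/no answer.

No

*every engineer* is embedded in the relative clause *who consult every engineer*, which is itself inside the adjunct *while several programmers who consult every engineer object*.
Both the relative clause and the enclosing adjunct are scope islands; QR cannot cross either.
*every engineer* > *a few lawyers* would require crossing that boundary, which is illicit.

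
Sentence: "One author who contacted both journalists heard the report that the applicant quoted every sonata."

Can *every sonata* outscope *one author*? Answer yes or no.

*every sonata* sits inside the complex NP *the report that the applicant quoted every sonata*.
The complex NP is opaque for QR — the quantifier is frozen inside the noun's complement.
So *every sonata* cannot raise high enough to outscope *one author*; only the surface ordering *one author* > *every sonata* is available.
(Only the surface reading survives: one fixed author with respect to all the relevant sonatas.)

No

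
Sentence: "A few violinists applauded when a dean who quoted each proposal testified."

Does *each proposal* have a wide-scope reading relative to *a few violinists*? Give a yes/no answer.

Structurally, *each proposal* is inside the relative clause *who quoted each proposal*, which is itself inside the adjunct *when a dean who quoted each proposal testified*.
Nested islands: the RC island is itself inside an adjunct island, so wide scope is doubly excluded.
So *each proposal* cannot raise to a position above *a few violinists*.

No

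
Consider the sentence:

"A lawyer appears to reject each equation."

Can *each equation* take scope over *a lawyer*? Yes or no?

Yes

Raising constructions are monoclausal for scope purposes; *each equation* is not separated from *a lawyer* by any island.
Nothing blocks QR of the lower DP to a position above the higher one, so inverse scope is available.
So *each equation* > *a lawyer* is among the available readings.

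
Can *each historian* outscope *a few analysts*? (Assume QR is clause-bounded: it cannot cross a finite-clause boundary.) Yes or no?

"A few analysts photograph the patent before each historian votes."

No

The target quantifier *each historian* is part of the adjunct clause *before each historian votes*.
Scope out of an adjunct clause is unavailable: QR respects the adjunct-island constraint.
So *each historian* cannot raise high enough to outscope *a few analysts*; only the surface ordering *a few analysts* > *each historian* is available.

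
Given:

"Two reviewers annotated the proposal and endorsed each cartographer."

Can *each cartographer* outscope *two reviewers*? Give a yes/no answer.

No

*each cartographer* sits inside one conjunct of the coordinate structure (*endorsed each cartographer*).
Asymmetric QR out of one conjunct violates the Coordinate Structure Constraint.
There is no licit LF on which *each cartographer* c-commands *two reviewers*.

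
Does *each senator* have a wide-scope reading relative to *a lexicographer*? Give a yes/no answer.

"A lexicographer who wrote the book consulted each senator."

*each senator* sits in the matrix clause, not in the relative clause on *a lexicographer*.
Clause-internal QR can adjoin the lower DP above the subject, yielding the inverse reading.

Yes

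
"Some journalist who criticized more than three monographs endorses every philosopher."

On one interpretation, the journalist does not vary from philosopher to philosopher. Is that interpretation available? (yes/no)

Yes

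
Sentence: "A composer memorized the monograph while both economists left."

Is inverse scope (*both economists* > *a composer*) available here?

No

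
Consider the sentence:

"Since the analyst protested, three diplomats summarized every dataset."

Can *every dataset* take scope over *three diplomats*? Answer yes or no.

The adjunct clause does not contain *every dataset*, which is the matrix object.
Nothing blocks QR of the lower DP to a position above the higher one, so inverse scope is available.
So *every dataset* > *three diplomats* is among the available readings.

Yes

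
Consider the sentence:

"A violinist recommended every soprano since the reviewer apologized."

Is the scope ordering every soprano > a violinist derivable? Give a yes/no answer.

*every soprano* is a matrix argument; the adjunct is an island but the target quantifier is outside it.
Ordinary QR to a clause-peripheral position gives the wide-scope LF for the lower DP.
The sentence is scopally ambiguous between *a violinist* > *every soprano* and *every soprano* > *a violinist*.

Yes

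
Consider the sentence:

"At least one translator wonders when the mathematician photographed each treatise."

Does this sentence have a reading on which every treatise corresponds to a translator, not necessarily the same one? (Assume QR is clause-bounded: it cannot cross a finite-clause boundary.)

No

That reading corresponds to *each treatise* > *at least one translator*.
Structurally, *each treatise* is inside the embedded question *when the mathematician photographed each treatise*.
QR across an interrogative CP boundary is ruled out as a wh-island violation.
*each treatise* > *at least one translator* would require crossing that boundary, which is illicit.
(Only the surface reading survives: one fixed translator with respect to all the relevant treatises.)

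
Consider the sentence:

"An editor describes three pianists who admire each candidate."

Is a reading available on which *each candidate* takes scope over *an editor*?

*each candidate* sits inside the relative clause *who admire each candidate* modifying *three pianists*.
Quantifiers inside a relative clause are trapped there; the RC boundary blocks QR.
So *each candidate* cannot raise high enough to outscope *an editor*; only the surface ordering *an editor* > *each candidate* is available.
(Only the surface reading survives: one fixed editor with respect to all the relevant candidates.)

No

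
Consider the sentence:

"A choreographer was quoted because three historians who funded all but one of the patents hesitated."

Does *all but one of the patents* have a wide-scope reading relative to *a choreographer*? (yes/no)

No

The DP *all but one of the patents* is contained in the relative clause *who funded all but one of the patents*, which is itself inside the adjunct *because three historians who funded all but one of the patents hesitated*.
Nested islands: the RC island is itself inside an adjunct island, so wide scope is doubly excluded.
So *all but one of the patents* cannot raise to a position above *a choreographer*.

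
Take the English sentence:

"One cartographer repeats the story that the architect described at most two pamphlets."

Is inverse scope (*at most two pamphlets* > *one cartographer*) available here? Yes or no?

*at most two pamphlets* occurs within the complex NP *the story that the architect described at most two pamphlets*.
The Complex NP Constraint bars QR out of the complement clause of a noun.
*at most two pamphlets* > *one cartographer* would require crossing that boundary, which is illicit.

No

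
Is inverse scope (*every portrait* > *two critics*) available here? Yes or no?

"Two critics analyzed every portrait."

Yes

*every portrait* and *two critics* are in the same minimal clause.
With no island boundary between them, the object can take inverse scope over the subject via ordinary QR within the clause.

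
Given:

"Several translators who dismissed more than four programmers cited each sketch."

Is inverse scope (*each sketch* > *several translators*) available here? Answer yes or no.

Yes

Although the sentence contains a relative clause (*who dismissed more than four programmers*), *each sketch* is outside it, in the matrix VP.
Ordinary QR to a clause-peripheral position gives the wide-scope LF for the lower DP.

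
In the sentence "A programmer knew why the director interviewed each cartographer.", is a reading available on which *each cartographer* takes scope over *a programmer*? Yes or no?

The DP *each cartographer* is contained in the embedded question *why the director interviewed each cartographer*.
An indirect question is a wh-island; the filled [Spec,CP] blocks QR across the CP edge.
So *each cartographer* cannot raise high enough to outscope *a programmer*; only the surface ordering *a programmer* > *each cartographer* is available.
(Only the surface reading survives: one fixed programmer with respect to all the relevant cartographers.)

No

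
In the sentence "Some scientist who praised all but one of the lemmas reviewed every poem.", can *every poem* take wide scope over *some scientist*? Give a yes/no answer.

*every poem* is a matrix argument; only *some scientist* is modified by the relative clause *who praised all but one of the lemmas*, so the RC island is irrelevant to the target quantifier.
No island intervenes, so both surface and inverse scope are derivable.

Yes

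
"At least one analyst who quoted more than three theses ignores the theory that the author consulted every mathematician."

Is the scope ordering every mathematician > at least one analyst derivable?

No

*every mathematician* sits inside the complex NP *the theory that the author consulted every mathematician*.
Since the clause is the complement of a nominal head, the CNPC blocks scope extraction.
Hence only narrow scope for *every mathematician* (under *at least one analyst*) survives.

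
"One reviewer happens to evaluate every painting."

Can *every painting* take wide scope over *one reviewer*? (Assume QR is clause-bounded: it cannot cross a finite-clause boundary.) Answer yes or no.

Yes

*every painting* is the object of the infinitival complement of a raising predicate; raising infinitives are transparent for QR, so the two DPs are in effect clausemates.
No island intervenes, so both surface and inverse scope are derivable.
So *every painting* > *one reviewer* is among the available readings.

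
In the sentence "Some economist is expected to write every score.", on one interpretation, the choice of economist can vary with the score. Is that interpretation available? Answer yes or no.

The paraphrase describes the scope ordering *every score* > *some economist*.
*every score* is inside a raising infinitive, which is transparent to QR (no CP barrier), so it behaves as a matrix argument.
No island intervenes, so both surface and inverse scope are derivable.
So *every score* > *some economist* is among the available readings.

Yes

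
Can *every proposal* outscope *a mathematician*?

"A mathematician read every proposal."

*every proposal* and *a mathematician* are in the same minimal clause.
Nothing blocks QR of the lower DP to a position above the higher one, so inverse scope is available.
The sentence is scopally ambiguous between *a mathematician* > *every proposal* and *every proposal* > *a mathematician*.

Yes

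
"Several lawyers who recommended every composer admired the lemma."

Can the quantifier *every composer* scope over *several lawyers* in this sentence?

Structurally, *every composer* is inside the relative clause *who recommended every composer*.
The relative clause forms an island for QR, so the quantifier is confined to the head noun's restrictor.
There is no licit LF on which *every composer* c-commands *several lawyers*.

No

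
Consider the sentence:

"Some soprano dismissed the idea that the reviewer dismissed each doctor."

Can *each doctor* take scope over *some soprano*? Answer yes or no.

No

*each doctor* is embedded in the complex NP *the idea that the reviewer dismissed each doctor*.
A that-clause complement to a noun is an island; QR cannot cross the NP boundary.
So *each doctor* cannot raise high enough to outscope *some soprano*; only the surface ordering *some soprano* > *each doctor* is available.
(Only the surface reading survives: one fixed soprano with respect to all the relevant doctors.)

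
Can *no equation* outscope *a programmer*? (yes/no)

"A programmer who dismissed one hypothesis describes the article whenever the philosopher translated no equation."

No

The target quantifier *no equation* is part of the adjunct clause *whenever the philosopher translated no equation*.
Adjuncts are opaque for quantifier raising; a quantifier in an adjunct stays inside it.
So *no equation* cannot raise high enough to outscope *a programmer*; only the surface ordering *a programmer* > *no equation* is available.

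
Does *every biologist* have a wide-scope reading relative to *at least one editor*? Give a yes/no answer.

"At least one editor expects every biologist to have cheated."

Yes

*every biologist* is the subject of an ECM infinitive — the infinitival complement of an ECM verb is not a scope island, so *every biologist* can raise into the matrix clause.
No island intervenes, so both surface and inverse scope are derivable.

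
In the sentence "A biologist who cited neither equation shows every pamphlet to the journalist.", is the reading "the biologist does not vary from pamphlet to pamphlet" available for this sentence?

Yes

That reading corresponds to *a biologist* > *every pamphlet*.
Surface scope (*a biologist* > *every pamphlet*) is always derivable; islands only block QR, not in-situ interpretation.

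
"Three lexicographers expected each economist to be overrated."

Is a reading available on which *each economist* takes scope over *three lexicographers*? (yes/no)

The ECM infinitive is scope-transparent — *each economist* is free to raise above *three lexicographers*.
Since no island is crossed, the inverse ordering is licensed alongside surface scope.
So *each economist* > *three lexicographers* is among the available readings.

Yes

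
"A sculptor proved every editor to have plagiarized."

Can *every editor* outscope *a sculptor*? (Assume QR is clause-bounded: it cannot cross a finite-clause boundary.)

Yes

The ECM infinitive is scope-transparent — *every editor* is free to raise above *a sculptor*.
With no island boundary between them, the object can take inverse scope over the subject via ordinary QR within the clause.
So *every editor* > *a sculptor* is among the available readings.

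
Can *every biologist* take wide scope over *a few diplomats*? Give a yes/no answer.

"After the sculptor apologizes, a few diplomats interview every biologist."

*every biologist* is a matrix argument; the adjunct is an island but the target quantifier is outside it.
No island intervenes, so both surface and inverse scope are derivable.
The sentence is scopally ambiguous between *a few diplomats* > *every biologist* and *every biologist* > *a few diplomats*.

Yes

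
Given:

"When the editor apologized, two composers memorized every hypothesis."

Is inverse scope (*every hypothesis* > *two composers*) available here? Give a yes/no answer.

Neither queried DP is inside the adjunct, so the adjunct-island constraint does not apply.
Since no island is crossed, the inverse ordering is licensed alongside surface scope.
Both orderings are possible: *two composers* > *every hypothesis* and *every hypothesis* > *two composers*.

Yes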